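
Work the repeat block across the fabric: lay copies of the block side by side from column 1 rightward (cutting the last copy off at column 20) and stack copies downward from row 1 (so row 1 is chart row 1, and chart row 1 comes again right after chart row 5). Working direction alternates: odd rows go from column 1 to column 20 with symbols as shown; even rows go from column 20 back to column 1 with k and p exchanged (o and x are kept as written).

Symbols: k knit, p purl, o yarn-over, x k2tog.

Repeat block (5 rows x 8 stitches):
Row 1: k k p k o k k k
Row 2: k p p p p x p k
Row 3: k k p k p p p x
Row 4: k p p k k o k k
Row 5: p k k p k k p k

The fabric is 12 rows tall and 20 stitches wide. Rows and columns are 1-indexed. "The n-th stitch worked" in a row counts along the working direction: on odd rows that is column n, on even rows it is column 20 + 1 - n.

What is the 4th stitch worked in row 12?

Stitch:
p

Derivation:
Row 12: (12-1) mod 5 = 1, so use chart row 2. Even row -> WS.
Chart row 2 tiled across columns 1-20: k p p p p x p k k p p p p x p k k p p p
WS: work from column 20 back to column 1 (reverse the tiled row), swapping k<->p (o and x unchanged).
Row 12 as worked: k k k p p k x k k k k p p k x k k k k p
Counting 4 along the worked row gives p.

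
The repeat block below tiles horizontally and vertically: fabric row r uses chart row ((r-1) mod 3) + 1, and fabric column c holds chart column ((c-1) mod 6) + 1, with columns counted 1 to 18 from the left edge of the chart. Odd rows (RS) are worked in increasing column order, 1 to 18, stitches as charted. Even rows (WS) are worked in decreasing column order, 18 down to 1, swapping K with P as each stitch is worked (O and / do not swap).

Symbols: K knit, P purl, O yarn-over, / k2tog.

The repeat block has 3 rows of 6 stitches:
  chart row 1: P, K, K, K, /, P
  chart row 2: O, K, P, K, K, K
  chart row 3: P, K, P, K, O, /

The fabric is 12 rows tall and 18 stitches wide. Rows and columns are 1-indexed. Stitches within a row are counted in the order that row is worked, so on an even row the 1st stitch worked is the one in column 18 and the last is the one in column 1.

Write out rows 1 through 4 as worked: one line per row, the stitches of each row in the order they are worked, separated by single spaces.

Row 1: chart row 1, RS - tile across columns 1-18 and work as-is.
Row 2: chart row 2, WS - tiled (columns 1-18): O K P K K K O K P K K K O K P K K K; work from column 18 back to 1 with K<->P swapped.
Row 3: chart row 3, RS - tile across columns 1-18 and work as-is.
Row 4: chart row 1, WS - tiled (columns 1-18): P K K K / P P K K K / P P K K K / P; work from column 18 back to 1 with K<->P swapped.

Result:
P K K K / P P K K K / P P K K K / P
P P P K P O P P P K P O P P P K P O
P K P K O / P K P K O / P K P K O /
K / P P P K K / P P P K K / P P P K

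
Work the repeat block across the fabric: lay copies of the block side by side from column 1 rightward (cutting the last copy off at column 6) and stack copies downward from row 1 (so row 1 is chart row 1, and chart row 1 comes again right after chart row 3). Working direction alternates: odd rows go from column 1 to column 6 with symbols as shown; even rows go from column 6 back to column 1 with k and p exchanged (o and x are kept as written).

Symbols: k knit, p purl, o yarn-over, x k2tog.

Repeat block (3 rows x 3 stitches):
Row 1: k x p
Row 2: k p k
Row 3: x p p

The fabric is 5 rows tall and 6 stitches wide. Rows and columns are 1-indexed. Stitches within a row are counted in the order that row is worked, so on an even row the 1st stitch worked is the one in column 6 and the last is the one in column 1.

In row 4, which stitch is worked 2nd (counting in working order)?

For row 4: chart row = ((4-1) mod 3) + 1 = 1; this is a WS (even) row.
Chart row 1 tiled across columns 1-6: k x p k x p
WS row: flip the tiled sequence (start at column 6) and apply k<->p; o and x stay.
Row 4 as worked: k x p k x p
Counting 2 along the worked row gives x.

== STITCH ==
x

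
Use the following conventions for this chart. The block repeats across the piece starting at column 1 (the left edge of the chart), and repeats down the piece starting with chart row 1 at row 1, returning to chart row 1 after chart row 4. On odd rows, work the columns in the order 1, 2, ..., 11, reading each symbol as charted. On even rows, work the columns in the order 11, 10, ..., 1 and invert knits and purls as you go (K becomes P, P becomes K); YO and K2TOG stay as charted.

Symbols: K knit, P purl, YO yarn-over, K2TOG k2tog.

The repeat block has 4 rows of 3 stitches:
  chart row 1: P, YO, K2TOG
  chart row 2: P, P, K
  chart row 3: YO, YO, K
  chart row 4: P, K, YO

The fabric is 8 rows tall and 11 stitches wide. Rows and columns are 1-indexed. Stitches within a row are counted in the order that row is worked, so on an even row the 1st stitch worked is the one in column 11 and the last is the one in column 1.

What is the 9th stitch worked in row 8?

Row 8 uses chart row ((8-1) mod 4)+1 = 4. Row 8 is even, so WS.
Chart row 4 tiled across columns 1-11: P K YO P K YO P K YO P K
WS: work from column 11 back to column 1 (reverse the tiled row), swapping K<->P (YO and K2TOG unchanged).
Row 8 as worked: P K YO P K YO P K YO P K
Stitch 9 in working order -> YO

Stitch:
YO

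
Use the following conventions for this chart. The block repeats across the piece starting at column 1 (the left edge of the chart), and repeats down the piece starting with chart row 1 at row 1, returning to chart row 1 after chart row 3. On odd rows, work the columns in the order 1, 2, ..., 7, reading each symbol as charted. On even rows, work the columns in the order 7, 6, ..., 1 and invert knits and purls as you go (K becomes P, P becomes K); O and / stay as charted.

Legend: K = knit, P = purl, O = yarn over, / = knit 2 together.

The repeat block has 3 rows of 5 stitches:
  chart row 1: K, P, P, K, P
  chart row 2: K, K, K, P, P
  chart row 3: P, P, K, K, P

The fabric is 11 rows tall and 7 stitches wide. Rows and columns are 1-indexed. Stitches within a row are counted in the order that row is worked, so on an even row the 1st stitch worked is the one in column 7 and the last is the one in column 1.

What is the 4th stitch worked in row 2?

Stitch:
K

Derivation:
Row 2: (2-1) mod 3 = 1, so use chart row 2. Even row -> WS.
Chart row 2 tiled across columns 1-7: K K K P P K K
Wrong side: read the tiled row from column 7 down to 1 and exchange K with P (leave O, /).
Row 2 as worked: P P K K P P P
Stitch 4 in working order -> K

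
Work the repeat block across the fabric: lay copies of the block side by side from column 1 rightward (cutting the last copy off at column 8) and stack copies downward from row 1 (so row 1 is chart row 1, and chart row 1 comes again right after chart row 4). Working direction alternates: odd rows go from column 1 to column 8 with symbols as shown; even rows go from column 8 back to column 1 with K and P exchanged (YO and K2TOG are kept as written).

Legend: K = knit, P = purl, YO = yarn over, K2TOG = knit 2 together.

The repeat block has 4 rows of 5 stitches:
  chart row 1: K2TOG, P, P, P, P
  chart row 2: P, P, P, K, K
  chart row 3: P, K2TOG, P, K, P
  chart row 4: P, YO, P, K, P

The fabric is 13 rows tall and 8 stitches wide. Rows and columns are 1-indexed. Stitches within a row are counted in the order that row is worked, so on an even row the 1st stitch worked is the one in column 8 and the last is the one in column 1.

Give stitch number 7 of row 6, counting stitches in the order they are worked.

== STITCH ==
K

Derivation:
Row 6: (6-1) mod 4 = 1, so use chart row 2. Even row -> WS.
Chart row 2 tiled across columns 1-8: P P P K K P P P
Wrong side: read the tiled row from column 8 down to 1 and exchange K with P (leave YO, K2TOG).
Row 6 as worked: K K K P P K K K
Stitch 7 in working order -> K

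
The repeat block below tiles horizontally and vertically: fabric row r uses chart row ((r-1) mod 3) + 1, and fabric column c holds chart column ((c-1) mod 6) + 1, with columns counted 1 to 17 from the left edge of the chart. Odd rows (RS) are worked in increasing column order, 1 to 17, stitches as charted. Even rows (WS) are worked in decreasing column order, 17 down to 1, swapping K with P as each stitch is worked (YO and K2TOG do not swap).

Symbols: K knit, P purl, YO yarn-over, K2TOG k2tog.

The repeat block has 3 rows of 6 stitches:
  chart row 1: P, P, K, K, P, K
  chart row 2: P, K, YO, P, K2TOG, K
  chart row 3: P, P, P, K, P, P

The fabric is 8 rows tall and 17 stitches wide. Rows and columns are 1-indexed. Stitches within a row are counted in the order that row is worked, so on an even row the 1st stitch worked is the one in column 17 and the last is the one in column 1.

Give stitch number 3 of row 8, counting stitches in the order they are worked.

== STITCH ==
YO

Derivation:
Row 8: (8-1) mod 3 = 1, so use chart row 2. Even row -> WS.
Chart row 2 tiled across columns 1-17: P K YO P K2TOG K P K YO P K2TOG K P K YO P K2TOG
WS row: flip the tiled sequence (start at column 17) and apply K<->P; YO and K2TOG stay.
Row 8 as worked: K2TOG K YO P K P K2TOG K YO P K P K2TOG K YO P K
Counting 3 along the worked row gives YO.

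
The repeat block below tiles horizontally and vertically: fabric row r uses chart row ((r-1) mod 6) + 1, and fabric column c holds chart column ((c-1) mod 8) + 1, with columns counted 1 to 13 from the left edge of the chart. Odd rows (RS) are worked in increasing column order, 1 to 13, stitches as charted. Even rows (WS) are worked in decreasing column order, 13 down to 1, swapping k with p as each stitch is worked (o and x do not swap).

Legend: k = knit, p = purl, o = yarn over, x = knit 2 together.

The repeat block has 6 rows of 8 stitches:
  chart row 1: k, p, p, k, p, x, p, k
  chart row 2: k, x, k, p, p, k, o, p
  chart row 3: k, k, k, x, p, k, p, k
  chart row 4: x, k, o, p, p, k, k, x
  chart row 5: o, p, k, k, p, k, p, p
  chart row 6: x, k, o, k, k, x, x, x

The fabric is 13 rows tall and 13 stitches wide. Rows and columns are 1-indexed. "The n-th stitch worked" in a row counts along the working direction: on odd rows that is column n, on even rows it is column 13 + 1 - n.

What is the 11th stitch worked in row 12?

For row 12: chart row = ((12-1) mod 6) + 1 = 6; this is a WS (even) row.
Chart row 6 tiled across columns 1-13: x k o k k x x x x k o k k
WS row: flip the tiled sequence (start at column 13) and apply k<->p; o and x stay.
Row 12 as worked: p p o p x x x x p p o p x
Counting 11 along the worked row gives o.

Result:
o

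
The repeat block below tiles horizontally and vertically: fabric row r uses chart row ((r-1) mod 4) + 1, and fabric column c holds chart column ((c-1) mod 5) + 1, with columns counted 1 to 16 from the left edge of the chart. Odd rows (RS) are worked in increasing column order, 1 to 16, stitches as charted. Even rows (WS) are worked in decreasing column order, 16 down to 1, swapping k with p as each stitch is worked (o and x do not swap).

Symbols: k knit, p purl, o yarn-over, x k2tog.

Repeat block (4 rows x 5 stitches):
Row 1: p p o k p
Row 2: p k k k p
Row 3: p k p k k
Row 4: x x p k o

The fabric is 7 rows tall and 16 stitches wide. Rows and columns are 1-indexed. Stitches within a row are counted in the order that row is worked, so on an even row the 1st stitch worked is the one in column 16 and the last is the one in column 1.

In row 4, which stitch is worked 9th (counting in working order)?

Result:
k

Derivation:
For row 4: chart row = ((4-1) mod 4) + 1 = 4; this is a WS (even) row.
Chart row 4 tiled across columns 1-16: x x p k o x x p k o x x p k o x
WS: work from column 16 back to column 1 (reverse the tiled row), swapping k<->p (o and x unchanged).
Row 4 as worked: x o p k x x o p k x x o p k x x
Counting 9 along the worked row gives k.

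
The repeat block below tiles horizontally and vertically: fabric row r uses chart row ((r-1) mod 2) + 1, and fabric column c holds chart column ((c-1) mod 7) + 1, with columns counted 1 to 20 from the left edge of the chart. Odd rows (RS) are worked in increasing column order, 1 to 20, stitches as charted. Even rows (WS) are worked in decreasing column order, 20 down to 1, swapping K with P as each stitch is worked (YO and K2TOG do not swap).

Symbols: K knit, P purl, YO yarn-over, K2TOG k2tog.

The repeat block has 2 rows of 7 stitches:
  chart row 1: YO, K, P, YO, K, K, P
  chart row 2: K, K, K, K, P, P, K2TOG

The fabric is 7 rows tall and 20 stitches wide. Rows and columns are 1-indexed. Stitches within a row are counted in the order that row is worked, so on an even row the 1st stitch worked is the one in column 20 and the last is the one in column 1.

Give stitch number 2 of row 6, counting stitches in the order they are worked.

== STITCH ==
K

Derivation:
Row 6 uses chart row ((6-1) mod 2)+1 = 2. Row 6 is even, so WS.
Chart row 2 tiled across columns 1-20: K K K K P P K2TOG K K K K P P K2TOG K K K K P P
WS: work from column 20 back to column 1 (reverse the tiled row), swapping K<->P (YO and K2TOG unchanged).
Row 6 as worked: K K P P P P K2TOG K K P P P P K2TOG K K P P P P
Stitch 2 in working order -> K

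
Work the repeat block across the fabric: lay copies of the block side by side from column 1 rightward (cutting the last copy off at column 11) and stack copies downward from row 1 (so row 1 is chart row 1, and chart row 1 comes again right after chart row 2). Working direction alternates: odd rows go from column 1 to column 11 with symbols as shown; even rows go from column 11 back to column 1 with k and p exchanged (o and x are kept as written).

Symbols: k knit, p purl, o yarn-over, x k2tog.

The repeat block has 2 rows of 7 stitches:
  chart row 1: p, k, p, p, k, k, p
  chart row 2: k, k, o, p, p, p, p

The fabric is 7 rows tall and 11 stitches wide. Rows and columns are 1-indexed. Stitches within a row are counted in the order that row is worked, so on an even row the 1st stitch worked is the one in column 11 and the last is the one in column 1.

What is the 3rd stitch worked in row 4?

Result:
p

Derivation:
Row 4 uses chart row ((4-1) mod 2)+1 = 2. Row 4 is even, so WS.
Chart row 2 tiled across columns 1-11: k k o p p p p k k o p
WS row: flip the tiled sequence (start at column 11) and apply k<->p; o and x stay.
Row 4 as worked: k o p p k k k k o p p
Stitch 3 in working order -> p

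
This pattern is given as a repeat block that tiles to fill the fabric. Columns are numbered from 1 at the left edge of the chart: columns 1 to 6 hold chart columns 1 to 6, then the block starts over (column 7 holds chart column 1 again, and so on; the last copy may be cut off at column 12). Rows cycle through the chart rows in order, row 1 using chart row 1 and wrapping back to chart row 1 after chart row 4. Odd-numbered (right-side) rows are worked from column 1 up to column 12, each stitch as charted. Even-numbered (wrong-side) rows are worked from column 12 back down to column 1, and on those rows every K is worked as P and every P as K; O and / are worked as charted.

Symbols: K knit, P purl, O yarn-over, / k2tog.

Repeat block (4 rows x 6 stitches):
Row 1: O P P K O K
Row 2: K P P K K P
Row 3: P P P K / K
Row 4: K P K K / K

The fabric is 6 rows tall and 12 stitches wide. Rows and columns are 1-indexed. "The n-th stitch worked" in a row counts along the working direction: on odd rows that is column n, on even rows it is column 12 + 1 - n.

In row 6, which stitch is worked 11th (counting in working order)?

Stitch:
K

Derivation:
For row 6: chart row = ((6-1) mod 4) + 1 = 2; this is a WS (even) row.
Chart row 2 tiled across columns 1-12: K P P K K P K P P K K P
Wrong side: read the tiled row from column 12 down to 1 and exchange K with P (leave O, /).
Row 6 as worked: K P P K K P K P P K K P
Counting 11 along the worked row gives K.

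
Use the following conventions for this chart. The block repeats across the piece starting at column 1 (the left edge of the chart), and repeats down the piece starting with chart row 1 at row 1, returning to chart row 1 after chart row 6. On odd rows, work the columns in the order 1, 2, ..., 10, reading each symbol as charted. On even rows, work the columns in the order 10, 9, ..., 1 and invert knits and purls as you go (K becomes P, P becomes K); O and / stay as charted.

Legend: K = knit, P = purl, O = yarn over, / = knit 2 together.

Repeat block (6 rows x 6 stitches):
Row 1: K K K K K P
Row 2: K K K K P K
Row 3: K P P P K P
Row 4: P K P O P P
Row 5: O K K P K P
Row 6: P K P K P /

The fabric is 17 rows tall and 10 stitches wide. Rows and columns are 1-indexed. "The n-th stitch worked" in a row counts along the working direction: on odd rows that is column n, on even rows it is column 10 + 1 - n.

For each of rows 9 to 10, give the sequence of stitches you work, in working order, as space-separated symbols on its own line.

Row 9: chart row 3, RS - tile across columns 1-10 and work as-is.
Row 10: chart row 4, WS - tiled (columns 1-10): P K P O P P P K P O; work from column 10 back to 1 with K<->P swapped.

Rows as worked:
K P P P K P K P P P
O K P K K K O K P K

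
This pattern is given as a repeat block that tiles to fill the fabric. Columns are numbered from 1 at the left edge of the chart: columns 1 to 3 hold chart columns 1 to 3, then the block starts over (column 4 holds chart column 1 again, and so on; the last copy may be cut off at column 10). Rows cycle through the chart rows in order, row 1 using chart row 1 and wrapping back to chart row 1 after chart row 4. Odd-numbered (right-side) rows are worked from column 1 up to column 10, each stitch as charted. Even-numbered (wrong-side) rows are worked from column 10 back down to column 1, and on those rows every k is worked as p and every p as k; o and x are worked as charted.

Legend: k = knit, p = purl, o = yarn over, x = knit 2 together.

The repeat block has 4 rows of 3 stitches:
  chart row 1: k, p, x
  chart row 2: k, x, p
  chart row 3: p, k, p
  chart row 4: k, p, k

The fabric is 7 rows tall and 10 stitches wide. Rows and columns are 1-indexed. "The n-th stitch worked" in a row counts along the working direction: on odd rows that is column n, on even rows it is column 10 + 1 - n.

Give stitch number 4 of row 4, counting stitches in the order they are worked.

== STITCH ==
p

Derivation:
For row 4: chart row = ((4-1) mod 4) + 1 = 4; this is a WS (even) row.
Chart row 4 tiled across columns 1-10: k p k k p k k p k k
Wrong side: read the tiled row from column 10 down to 1 and exchange k with p (leave o, x).
Row 4 as worked: p p k p p k p p k p
Counting 4 along the worked row gives p.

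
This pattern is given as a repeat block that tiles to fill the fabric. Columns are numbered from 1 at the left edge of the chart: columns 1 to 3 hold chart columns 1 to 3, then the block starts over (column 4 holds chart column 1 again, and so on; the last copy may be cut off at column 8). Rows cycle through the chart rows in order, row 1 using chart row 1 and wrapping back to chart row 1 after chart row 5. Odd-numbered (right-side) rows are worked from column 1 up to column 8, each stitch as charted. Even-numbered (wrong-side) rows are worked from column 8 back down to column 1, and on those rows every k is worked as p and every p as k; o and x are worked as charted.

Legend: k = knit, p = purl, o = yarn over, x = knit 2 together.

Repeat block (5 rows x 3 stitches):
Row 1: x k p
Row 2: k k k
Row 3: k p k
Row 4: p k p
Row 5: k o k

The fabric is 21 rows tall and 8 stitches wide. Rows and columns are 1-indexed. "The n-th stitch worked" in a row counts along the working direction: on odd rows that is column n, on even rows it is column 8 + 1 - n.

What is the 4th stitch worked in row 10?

Row 10: (10-1) mod 5 = 4, so use chart row 5. Even row -> WS.
Chart row 5 tiled across columns 1-8: k o k k o k k o
WS row: flip the tiled sequence (start at column 8) and apply k<->p; o and x stay.
Row 10 as worked: o p p o p p o p
The 4th stitch worked is o.

Stitch:
o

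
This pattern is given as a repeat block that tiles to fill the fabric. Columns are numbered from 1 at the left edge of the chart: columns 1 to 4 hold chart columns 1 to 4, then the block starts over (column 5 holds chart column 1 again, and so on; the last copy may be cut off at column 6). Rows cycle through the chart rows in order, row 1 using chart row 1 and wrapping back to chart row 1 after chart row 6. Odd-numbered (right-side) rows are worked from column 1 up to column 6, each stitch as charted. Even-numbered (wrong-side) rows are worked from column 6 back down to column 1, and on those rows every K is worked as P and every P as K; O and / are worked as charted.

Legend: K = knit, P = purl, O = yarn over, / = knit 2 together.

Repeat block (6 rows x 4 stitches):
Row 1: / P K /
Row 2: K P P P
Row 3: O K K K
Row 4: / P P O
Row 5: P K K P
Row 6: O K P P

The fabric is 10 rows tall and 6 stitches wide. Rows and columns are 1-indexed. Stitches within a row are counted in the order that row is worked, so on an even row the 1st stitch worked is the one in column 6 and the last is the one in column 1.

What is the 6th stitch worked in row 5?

Row 5 uses chart row ((5-1) mod 6)+1 = 5. Row 5 is odd, so RS.
Chart row 5 tiled across columns 1-6: P K K P P K
RS row: no reversal, no swap; stitch n worked = column n.
Counting 6 along the worked row gives K.

== STITCH ==
K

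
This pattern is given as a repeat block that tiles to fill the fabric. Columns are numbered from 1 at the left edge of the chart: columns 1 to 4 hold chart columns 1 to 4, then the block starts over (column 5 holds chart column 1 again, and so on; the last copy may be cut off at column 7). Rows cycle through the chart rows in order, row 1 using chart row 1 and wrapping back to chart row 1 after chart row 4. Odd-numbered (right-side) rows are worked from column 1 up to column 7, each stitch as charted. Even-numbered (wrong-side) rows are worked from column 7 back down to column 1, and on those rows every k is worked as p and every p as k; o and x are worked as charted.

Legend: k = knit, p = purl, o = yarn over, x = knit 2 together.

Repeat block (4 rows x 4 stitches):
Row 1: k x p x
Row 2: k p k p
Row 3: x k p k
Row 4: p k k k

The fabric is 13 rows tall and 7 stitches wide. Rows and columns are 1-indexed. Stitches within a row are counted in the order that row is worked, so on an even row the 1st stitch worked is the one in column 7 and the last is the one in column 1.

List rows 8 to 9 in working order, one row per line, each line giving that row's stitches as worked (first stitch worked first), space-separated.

Result:
p p k p p p k
k x p x k x p

Derivation:
Row 8: chart row 4, WS - tiled (columns 1-7): p k k k p k k; work from column 7 back to 1 with k<->p swapped.
Row 9: chart row 1, RS - tile across columns 1-7 and work as-is.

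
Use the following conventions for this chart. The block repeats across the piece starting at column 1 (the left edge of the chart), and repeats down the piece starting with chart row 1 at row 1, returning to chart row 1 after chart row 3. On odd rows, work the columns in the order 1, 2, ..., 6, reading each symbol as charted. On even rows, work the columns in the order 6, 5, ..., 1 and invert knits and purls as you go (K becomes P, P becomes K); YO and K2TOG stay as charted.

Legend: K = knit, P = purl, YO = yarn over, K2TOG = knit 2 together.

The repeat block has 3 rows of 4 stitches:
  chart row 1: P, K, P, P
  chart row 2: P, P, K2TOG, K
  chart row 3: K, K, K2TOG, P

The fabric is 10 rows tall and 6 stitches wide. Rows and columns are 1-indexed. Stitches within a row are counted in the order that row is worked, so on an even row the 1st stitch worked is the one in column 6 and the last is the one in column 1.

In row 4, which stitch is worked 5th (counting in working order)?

Row 4: (4-1) mod 3 = 0, so use chart row 1. Even row -> WS.
Chart row 1 tiled across columns 1-6: P K P P P K
WS row: flip the tiled sequence (start at column 6) and apply K<->P; YO and K2TOG stay.
Row 4 as worked: P K K K P K
The 5th stitch worked is P.

Result:
P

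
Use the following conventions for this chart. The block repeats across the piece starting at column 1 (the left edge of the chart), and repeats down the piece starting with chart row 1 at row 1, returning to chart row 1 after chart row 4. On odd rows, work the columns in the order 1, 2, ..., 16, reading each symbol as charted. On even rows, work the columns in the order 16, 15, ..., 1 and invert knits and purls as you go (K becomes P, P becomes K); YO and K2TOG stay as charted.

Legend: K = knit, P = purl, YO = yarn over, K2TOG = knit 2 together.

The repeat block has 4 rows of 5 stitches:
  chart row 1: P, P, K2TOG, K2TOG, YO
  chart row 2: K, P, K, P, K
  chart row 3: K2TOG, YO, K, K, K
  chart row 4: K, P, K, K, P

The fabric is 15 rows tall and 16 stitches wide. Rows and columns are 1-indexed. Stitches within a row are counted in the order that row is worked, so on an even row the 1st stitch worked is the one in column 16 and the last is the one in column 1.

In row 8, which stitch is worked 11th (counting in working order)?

== STITCH ==
P

Derivation:
Row 8: (8-1) mod 4 = 3, so use chart row 4. Even row -> WS.
Chart row 4 tiled across columns 1-16: K P K K P K P K K P K P K K P K
WS row: flip the tiled sequence (start at column 16) and apply K<->P; YO and K2TOG stay.
Row 8 as worked: P K P P K P K P P K P K P P K P
Stitch 11 in working order -> P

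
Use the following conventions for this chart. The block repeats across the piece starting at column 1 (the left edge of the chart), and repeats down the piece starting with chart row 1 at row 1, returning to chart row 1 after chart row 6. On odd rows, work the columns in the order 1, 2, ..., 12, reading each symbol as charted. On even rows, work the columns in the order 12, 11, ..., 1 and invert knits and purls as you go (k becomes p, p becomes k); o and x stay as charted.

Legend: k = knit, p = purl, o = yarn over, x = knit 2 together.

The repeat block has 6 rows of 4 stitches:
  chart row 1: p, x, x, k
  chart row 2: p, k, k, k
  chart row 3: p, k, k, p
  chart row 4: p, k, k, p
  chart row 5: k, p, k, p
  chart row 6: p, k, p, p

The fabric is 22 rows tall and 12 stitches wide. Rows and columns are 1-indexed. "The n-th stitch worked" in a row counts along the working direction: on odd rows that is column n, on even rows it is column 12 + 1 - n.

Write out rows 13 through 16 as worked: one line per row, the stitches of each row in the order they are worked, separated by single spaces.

Result:
p x x k p x x k p x x k
p p p k p p p k p p p k
p k k p p k k p p k k p
k p p k k p p k k p p k

Derivation:
Row 13: chart row 1, RS - tile across columns 1-12 and work as-is.
Row 14: chart row 2, WS - tiled (columns 1-12): p k k k p k k k p k k k; work from column 12 back to 1 with k<->p swapped.
Row 15: chart row 3, RS - tile across columns 1-12 and work as-is.
Row 16: chart row 4, WS - tiled (columns 1-12): p k k p p k k p p k k p; work from column 12 back to 1 with k<->p swapped.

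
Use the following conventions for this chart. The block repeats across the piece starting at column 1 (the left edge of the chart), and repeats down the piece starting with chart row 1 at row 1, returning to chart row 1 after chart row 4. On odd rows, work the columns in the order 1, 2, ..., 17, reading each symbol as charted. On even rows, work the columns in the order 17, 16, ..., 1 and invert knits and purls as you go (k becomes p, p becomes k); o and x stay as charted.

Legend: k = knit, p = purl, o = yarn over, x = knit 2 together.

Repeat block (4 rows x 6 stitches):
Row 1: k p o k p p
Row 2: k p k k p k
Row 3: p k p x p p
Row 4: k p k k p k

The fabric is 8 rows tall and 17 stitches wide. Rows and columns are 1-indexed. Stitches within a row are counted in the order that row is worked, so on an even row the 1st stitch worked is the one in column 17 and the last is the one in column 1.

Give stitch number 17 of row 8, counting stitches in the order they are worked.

For row 8: chart row = ((8-1) mod 4) + 1 = 4; this is a WS (even) row.
Chart row 4 tiled across columns 1-17: k p k k p k k p k k p k k p k k p
WS row: flip the tiled sequence (start at column 17) and apply k<->p; o and x stay.
Row 8 as worked: k p p k p p k p p k p p k p p k p
Counting 17 along the worked row gives p.

== STITCH ==
p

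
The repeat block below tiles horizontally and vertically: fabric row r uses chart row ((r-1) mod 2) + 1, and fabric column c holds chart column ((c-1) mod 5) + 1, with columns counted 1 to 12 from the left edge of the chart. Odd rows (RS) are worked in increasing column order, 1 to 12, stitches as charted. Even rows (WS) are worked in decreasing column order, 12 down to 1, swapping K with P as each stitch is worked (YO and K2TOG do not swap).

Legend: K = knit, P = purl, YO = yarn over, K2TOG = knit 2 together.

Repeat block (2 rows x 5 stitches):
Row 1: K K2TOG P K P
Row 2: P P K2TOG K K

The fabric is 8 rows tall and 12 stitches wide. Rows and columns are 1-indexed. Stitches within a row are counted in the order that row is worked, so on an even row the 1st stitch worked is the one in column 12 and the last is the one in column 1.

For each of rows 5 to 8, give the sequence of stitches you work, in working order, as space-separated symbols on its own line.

Rows as worked:
K K2TOG P K P K K2TOG P K P K K2TOG
K K P P K2TOG K K P P K2TOG K K
K K2TOG P K P K K2TOG P K P K K2TOG
K K P P K2TOG K K P P K2TOG K K

Derivation:
Row 5: chart row 1, RS - tile across columns 1-12 and work as-is.
Row 6: chart row 2, WS - tiled (columns 1-12): P P K2TOG K K P P K2TOG K K P P; work from column 12 back to 1 with K<->P swapped.
Row 7: chart row 1, RS - tile across columns 1-12 and work as-is.
Row 8: chart row 2, WS - tiled (columns 1-12): P P K2TOG K K P P K2TOG K K P P; work from column 12 back to 1 with K<->P swapped.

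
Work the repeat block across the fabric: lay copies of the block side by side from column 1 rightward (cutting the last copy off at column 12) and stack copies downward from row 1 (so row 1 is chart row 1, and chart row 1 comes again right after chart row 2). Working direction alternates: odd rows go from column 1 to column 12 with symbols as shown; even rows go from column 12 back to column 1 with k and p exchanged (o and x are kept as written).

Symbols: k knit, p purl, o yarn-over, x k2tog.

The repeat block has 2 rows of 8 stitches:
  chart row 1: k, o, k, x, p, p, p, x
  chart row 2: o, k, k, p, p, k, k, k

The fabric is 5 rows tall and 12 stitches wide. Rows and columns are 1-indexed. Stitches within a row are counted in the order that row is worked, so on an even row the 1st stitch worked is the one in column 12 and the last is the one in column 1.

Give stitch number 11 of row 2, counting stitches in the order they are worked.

For row 2: chart row = ((2-1) mod 2) + 1 = 2; this is a WS (even) row.
Chart row 2 tiled across columns 1-12: o k k p p k k k o k k p
Wrong side: read the tiled row from column 12 down to 1 and exchange k with p (leave o, x).
Row 2 as worked: k p p o p p p k k p p o
Stitch 11 in working order -> p

Stitch:
p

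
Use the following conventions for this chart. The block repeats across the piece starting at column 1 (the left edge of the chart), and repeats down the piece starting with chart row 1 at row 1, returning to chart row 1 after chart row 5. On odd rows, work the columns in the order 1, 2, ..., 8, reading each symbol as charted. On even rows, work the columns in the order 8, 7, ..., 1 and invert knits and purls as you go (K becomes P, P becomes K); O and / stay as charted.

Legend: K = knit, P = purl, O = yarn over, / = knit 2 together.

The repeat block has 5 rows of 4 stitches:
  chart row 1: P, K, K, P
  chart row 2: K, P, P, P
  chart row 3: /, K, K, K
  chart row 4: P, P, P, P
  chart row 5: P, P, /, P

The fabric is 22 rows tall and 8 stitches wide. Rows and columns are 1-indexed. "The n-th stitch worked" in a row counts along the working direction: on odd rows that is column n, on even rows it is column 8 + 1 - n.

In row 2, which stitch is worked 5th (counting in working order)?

Row 2 uses chart row ((2-1) mod 5)+1 = 2. Row 2 is even, so WS.
Chart row 2 tiled across columns 1-8: K P P P K P P P
WS row: flip the tiled sequence (start at column 8) and apply K<->P; O and / stay.
Row 2 as worked: K K K P K K K P
The 5th stitch worked is K.

Result:
K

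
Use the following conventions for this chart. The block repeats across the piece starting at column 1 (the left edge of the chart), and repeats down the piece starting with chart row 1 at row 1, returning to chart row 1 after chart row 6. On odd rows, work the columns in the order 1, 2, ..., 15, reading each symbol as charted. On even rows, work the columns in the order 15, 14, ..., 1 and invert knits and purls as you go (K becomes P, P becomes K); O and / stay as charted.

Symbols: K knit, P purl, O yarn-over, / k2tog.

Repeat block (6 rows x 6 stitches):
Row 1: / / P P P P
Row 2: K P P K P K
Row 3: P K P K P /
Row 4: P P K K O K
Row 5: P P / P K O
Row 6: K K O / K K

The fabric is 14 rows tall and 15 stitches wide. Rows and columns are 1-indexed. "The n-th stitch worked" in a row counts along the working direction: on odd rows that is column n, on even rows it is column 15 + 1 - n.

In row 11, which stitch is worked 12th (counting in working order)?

Result:
O

Derivation:
Row 11: (11-1) mod 6 = 4, so use chart row 5. Odd row -> RS.
Chart row 5 tiled across columns 1-15: P P / P K O P P / P K O P P /
RS: work column 1 to column 15, symbols as charted — the tiled row is the row as worked.
Counting 12 along the worked row gives O.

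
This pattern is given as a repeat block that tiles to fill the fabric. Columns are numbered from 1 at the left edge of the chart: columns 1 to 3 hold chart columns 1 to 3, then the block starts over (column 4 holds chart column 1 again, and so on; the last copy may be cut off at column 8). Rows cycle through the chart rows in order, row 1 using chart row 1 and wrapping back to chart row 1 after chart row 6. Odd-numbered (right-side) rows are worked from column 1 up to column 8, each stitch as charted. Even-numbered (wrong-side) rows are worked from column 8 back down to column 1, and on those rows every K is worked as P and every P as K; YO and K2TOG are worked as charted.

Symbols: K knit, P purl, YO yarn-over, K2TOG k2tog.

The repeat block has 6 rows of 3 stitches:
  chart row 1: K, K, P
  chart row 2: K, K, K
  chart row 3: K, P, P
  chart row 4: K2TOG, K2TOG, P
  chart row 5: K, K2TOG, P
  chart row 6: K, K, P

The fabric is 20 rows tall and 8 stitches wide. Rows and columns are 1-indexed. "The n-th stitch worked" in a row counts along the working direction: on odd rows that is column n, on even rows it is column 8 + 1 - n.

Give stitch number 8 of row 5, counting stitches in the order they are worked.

For row 5: chart row = ((5-1) mod 6) + 1 = 5; this is a RS (odd) row.
Chart row 5 tiled across columns 1-8: K K2TOG P K K2TOG P K K2TOG
RS row: no reversal, no swap; stitch n worked = column n.
Counting 8 along the worked row gives K2TOG.

Result:
K2TOG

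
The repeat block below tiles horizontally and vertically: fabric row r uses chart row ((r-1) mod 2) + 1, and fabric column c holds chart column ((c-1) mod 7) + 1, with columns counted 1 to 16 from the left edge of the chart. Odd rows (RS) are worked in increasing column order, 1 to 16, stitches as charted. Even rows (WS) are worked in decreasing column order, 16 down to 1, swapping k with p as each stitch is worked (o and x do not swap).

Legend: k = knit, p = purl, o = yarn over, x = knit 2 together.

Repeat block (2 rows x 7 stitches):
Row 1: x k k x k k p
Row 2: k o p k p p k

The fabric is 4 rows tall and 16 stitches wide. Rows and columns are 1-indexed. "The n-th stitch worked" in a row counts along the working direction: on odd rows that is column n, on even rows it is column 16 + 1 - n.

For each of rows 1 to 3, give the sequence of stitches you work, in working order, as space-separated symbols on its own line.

Row 1: chart row 1, RS - tile across columns 1-16 and work as-is.
Row 2: chart row 2, WS - tiled (columns 1-16): k o p k p p k k o p k p p k k o; work from column 16 back to 1 with k<->p swapped.
Row 3: chart row 1, RS - tile across columns 1-16 and work as-is.

Result:
x k k x k k p x k k x k k p x k
o p p k k p k o p p k k p k o p
x k k x k k p x k k x k k p x k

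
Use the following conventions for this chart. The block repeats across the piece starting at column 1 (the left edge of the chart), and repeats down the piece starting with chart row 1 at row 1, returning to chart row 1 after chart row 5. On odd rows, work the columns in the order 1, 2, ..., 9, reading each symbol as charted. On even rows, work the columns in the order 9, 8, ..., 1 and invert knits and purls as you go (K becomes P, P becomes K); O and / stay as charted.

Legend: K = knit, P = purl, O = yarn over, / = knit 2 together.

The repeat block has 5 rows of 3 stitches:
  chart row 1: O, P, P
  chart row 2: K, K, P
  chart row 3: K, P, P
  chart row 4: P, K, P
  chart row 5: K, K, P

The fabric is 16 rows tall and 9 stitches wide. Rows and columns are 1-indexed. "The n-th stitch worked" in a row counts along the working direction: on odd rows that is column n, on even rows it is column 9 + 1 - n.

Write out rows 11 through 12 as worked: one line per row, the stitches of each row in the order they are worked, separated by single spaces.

== ROWS AS WORKED ==
O P P O P P O P P
K P P K P P K P P

Derivation:
Row 11: chart row 1, RS - tile across columns 1-9 and work as-is.
Row 12: chart row 2, WS - tiled (columns 1-9): K K P K K P K K P; work from column 9 back to 1 with K<->P swapped.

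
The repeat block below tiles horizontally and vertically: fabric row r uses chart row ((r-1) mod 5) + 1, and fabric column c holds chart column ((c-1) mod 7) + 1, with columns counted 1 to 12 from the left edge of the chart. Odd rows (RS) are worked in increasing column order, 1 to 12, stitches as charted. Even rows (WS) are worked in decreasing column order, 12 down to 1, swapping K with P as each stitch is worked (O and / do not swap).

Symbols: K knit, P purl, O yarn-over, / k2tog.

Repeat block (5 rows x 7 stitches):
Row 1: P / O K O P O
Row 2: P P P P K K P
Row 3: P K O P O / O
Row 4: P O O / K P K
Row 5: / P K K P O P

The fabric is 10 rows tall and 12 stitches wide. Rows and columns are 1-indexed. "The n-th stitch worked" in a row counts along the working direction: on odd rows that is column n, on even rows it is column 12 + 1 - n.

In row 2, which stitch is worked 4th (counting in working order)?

== STITCH ==
K

Derivation:
Row 2 uses chart row ((2-1) mod 5)+1 = 2. Row 2 is even, so WS.
Chart row 2 tiled across columns 1-12: P P P P K K P P P P P K
WS row: flip the tiled sequence (start at column 12) and apply K<->P; O and / stay.
Row 2 as worked: P K K K K K P P K K K K
Stitch 4 in working order -> K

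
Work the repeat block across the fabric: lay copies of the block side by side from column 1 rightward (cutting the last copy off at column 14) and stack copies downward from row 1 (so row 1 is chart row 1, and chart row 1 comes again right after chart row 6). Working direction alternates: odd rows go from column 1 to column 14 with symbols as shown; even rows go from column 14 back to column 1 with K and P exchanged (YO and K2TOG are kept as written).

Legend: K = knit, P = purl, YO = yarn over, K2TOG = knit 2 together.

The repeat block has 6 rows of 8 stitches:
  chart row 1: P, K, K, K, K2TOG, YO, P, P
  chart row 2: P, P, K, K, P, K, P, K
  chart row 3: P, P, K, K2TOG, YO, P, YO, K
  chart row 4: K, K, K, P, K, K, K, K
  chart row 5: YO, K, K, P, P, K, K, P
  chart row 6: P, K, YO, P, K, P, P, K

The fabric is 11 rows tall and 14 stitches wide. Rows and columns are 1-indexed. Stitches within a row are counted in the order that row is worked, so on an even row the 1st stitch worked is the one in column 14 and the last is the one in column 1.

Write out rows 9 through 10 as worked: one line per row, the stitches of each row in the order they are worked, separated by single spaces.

Row 9: chart row 3, RS - tile across columns 1-14 and work as-is.
Row 10: chart row 4, WS - tiled (columns 1-14): K K K P K K K K K K K P K K; work from column 14 back to 1 with K<->P swapped.

Result:
P P K K2TOG YO P YO K P P K K2TOG YO P
P P K P P P P P P P K P P P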